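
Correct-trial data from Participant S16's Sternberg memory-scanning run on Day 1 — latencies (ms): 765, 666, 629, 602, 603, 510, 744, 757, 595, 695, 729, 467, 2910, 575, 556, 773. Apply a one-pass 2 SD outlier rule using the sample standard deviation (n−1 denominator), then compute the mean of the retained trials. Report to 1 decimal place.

n = 16, ΣRT = 12576, M = 786.000
Σ(x−M)² = 4944354.00; s = √(4944354.00/15) = 574.129
Cutoffs: 786.000 ± 2·574.129 → [-362.3, 1934.3]
Outside: 2910 → excluded.
Retained (n=15): Σ = 9666, mean = 9666/15 = 644.400

644.4 ms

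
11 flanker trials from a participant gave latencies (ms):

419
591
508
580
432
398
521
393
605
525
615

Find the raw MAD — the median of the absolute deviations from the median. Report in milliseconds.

84 ms

Sorted: 393, 398, 419, 432, 508, 521, 525, 580, 591, 605, 615 → median = 521
|x − 521|: 102, 70, 13, 59, 89, 123, 0, 128, 84, 4, 94
Sorted deviations: 0, 4, 13, 59, 70, 84, 89, 94, 102, 123, 128 → MAD = 84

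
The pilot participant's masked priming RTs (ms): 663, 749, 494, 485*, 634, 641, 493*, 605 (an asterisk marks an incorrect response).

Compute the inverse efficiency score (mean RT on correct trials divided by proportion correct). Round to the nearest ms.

Correct trials (n=6): 663, 749, 494, 634, 641, 605
Mean correct RT = 3786/6 = 631.0000 ms
Proportion correct = 6/8
IES = 631.0000 / (6/8) = 841.333 ms

841 ms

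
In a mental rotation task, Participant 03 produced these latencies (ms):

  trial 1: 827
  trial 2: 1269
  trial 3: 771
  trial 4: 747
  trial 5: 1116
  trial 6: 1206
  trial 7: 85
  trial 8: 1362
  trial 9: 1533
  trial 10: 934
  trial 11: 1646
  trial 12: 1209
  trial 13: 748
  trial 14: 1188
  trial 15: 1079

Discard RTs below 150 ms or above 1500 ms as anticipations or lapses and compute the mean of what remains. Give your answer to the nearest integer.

Excluded: 85, 1533, 1646
Retained (n=12): Σ = 12456
Mean = 12456/12 = 1038.0000

1038 ms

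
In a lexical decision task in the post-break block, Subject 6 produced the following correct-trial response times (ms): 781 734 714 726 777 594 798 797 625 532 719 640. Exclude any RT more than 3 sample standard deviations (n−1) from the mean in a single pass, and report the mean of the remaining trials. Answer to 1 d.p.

703.1 ms

n = 12, ΣRT = 8437, M = 703.083
Σ(x−M)² = 82462.92; s = √(82462.92/11) = 86.583
Cutoffs: 703.083 ± 3·86.583 → [443.3, 962.8]
No RTs fall outside the cutoffs; all 12 retained. Mean = 8437/12 = 703.083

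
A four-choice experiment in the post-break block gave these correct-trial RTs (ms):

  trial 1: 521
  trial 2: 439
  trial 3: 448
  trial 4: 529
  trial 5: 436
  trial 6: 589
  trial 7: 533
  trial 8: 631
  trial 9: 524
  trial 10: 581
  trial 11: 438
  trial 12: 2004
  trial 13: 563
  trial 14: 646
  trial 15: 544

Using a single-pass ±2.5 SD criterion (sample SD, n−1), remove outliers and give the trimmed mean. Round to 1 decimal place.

n = 15, ΣRT = 9426, M = 628.400
Σ(x−M)² = 2090893.60; s = √(2090893.60/14) = 386.458
Cutoffs: 628.400 ± 2.5·386.458 → [-337.7, 1594.5]
Outside: 2004 → excluded.
Retained (n=14): Σ = 7422, mean = 7422/14 = 530.143

530.1 ms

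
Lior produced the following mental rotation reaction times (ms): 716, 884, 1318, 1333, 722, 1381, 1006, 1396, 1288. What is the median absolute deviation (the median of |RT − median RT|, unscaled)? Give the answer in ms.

Sorted: 716, 722, 884, 1006, 1288, 1318, 1333, 1381, 1396 → median = 1288
|x − 1288|: 572, 404, 30, 45, 566, 93, 282, 108, 0
Sorted deviations: 0, 30, 45, 93, 108, 282, 404, 566, 572 → MAD = 108

108 ms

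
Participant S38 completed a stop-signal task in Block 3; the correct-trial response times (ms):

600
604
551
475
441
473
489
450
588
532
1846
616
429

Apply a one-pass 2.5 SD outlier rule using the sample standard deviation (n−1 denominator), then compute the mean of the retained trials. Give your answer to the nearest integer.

n = 13, ΣRT = 8094, M = 622.615
Σ(x−M)² = 1674405.08; s = √(1674405.08/12) = 373.542
Cutoffs: 622.615 ± 2.5·373.542 → [-311.2, 1556.5]
Outside: 1846 → excluded.
Retained (n=12): Σ = 6248, mean = 6248/12 = 520.667

521 ms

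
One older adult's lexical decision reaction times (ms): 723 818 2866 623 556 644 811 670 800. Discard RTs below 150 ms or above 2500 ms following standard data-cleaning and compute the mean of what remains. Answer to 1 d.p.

Excluded: 2866
Retained (n=8): Σ = 5645
Mean = 5645/8 = 705.6250

705.6 ms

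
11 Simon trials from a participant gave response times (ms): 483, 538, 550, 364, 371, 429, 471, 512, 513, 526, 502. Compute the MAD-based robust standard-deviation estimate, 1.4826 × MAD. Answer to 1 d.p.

46.0 ms

Sorted: 364, 371, 429, 471, 483, 502, 512, 513, 526, 538, 550 → median = 502
|x − 502| sorted: 0, 10, 11, 19, 24, 31, 36, 48, 73, 131, 138 → MAD = 31
Robust SD ≈ 1.4826 × 31 = 45.961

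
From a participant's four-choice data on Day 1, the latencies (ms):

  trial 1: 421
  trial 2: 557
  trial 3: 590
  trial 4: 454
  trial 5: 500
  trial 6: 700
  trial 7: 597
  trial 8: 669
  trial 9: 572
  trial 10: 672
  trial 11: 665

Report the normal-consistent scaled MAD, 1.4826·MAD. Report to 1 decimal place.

Sorted: 421, 454, 500, 557, 572, 590, 597, 665, 669, 672, 700 → median = 590
|x − 590| sorted: 0, 7, 18, 33, 75, 79, 82, 90, 110, 136, 169 → MAD = 79
Robust SD ≈ 1.4826 × 79 = 117.125

117.1 ms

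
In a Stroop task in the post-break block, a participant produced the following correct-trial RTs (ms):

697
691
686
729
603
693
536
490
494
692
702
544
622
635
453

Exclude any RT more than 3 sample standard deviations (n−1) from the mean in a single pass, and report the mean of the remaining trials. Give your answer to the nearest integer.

n = 15, ΣRT = 9267, M = 617.800
Σ(x−M)² = 118386.40; s = √(118386.40/14) = 91.957
Cutoffs: 617.800 ± 3·91.957 → [341.9, 893.7]
No RTs fall outside the cutoffs; all 15 retained. Mean = 9267/15 = 617.800

618 ms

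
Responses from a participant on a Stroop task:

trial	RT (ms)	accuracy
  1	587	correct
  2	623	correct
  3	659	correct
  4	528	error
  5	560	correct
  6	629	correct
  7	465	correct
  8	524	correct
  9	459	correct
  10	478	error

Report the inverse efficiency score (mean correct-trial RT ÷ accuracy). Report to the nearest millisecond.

704 ms

Correct trials (n=8): 587, 623, 659, 560, 629, 465, 524, 459
Mean correct RT = 4506/8 = 563.2500 ms
Proportion correct = 8/10
IES = 563.2500 / (8/10) = 704.062 ms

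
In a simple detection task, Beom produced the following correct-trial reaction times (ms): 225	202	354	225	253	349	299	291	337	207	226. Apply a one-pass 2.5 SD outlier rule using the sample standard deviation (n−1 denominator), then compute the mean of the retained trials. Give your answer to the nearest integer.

270 ms

n = 11, ΣRT = 2968, M = 269.818
Σ(x−M)² = 33935.64; s = √(33935.64/10) = 58.254
Cutoffs: 269.818 ± 2.5·58.254 → [124.2, 415.5]
No RTs fall outside the cutoffs; all 11 retained. Mean = 2968/11 = 269.818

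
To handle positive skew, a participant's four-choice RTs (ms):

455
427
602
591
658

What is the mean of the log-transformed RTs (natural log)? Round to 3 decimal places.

6.290

ln(RT): 6.1203, 6.0568, 6.4003, 6.3818, 6.4892
Σ ln(RT) = 31.4484
Mean = 31.4484/5 = 6.28967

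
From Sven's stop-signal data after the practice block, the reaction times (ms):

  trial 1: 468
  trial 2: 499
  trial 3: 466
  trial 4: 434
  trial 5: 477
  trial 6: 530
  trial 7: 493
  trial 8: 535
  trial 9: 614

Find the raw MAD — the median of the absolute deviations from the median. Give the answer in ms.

Sorted: 434, 466, 468, 477, 493, 499, 530, 535, 614 → median = 493
|x − 493|: 25, 6, 27, 59, 16, 37, 0, 42, 121
Sorted deviations: 0, 6, 16, 25, 27, 37, 42, 59, 121 → MAD = 27

27 ms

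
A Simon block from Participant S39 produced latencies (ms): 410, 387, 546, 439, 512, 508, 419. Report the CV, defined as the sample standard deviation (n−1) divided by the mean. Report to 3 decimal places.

0.133

n = 7, Σ = 3221, M = 460.1429
Σ(x−M)² = 22354.857; s = √(22354.857/6) = 61.0394
CV = 61.0394 / 460.1429 = 0.13265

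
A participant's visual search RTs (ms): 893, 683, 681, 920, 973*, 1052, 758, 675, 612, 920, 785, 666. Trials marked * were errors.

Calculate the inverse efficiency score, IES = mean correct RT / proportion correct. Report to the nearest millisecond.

Correct trials (n=11): 893, 683, 681, 920, 1052, 758, 675, 612, 920, 785, 666
Mean correct RT = 8645/11 = 785.9091 ms
Proportion correct = 11/12
IES = 785.9091 / (11/12) = 857.355 ms

857 ms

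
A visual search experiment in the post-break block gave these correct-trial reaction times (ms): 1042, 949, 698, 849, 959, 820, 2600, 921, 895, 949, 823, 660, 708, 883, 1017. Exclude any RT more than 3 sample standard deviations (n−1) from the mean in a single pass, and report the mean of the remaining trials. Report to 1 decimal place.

n = 15, ΣRT = 14773, M = 984.867
Σ(x−M)² = 2975053.73; s = √(2975053.73/14) = 460.981
Cutoffs: 984.867 ± 3·460.981 → [-398.1, 2367.8]
Outside: 2600 → excluded.
Retained (n=14): Σ = 12173, mean = 12173/14 = 869.500

869.5 ms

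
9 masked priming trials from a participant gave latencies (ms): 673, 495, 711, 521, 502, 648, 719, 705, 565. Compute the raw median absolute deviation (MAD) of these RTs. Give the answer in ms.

Sorted: 495, 502, 521, 565, 648, 673, 705, 711, 719 → median = 648
|x − 648|: 25, 153, 63, 127, 146, 0, 71, 57, 83
Sorted deviations: 0, 25, 57, 63, 71, 83, 127, 146, 153 → MAD = 71

71 ms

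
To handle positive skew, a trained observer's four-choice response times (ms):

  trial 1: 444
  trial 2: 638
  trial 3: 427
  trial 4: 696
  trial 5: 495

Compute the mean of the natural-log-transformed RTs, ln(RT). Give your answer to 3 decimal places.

6.272

ln(RT): 6.0958, 6.4583, 6.0568, 6.5453, 6.2046
Σ ln(RT) = 31.3609
Mean = 31.3609/5 = 6.27217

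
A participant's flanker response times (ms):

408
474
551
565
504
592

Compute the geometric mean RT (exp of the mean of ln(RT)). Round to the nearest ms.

512 ms

ln(RT): 6.0113, 6.1612, 6.3117, 6.3368, 6.2226, 6.3835
Mean ln(RT) = 37.4271/6 = 6.23785
Geometric mean = exp(6.23785) = 511.76 ms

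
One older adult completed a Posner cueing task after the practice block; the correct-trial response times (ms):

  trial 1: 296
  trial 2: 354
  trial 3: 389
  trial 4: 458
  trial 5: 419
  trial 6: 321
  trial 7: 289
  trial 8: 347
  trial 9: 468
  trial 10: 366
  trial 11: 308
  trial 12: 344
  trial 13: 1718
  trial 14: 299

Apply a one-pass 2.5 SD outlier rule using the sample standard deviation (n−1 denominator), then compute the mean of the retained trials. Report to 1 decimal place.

n = 14, ΣRT = 6376, M = 455.429
Σ(x−M)² = 1759841.43; s = √(1759841.43/13) = 367.930
Cutoffs: 455.429 ± 2.5·367.930 → [-464.4, 1375.3]
Outside: 1718 → excluded.
Retained (n=13): Σ = 4658, mean = 4658/13 = 358.308

358.3 ms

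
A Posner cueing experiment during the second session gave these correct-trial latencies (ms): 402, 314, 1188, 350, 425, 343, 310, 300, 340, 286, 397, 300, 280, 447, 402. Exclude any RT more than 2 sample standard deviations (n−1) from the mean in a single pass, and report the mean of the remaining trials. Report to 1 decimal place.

n = 15, ΣRT = 6084, M = 405.600
Σ(x−M)² = 695565.60; s = √(695565.60/14) = 222.897
Cutoffs: 405.600 ± 2·222.897 → [-40.2, 851.4]
Outside: 1188 → excluded.
Retained (n=14): Σ = 4896, mean = 4896/14 = 349.714

349.7 ms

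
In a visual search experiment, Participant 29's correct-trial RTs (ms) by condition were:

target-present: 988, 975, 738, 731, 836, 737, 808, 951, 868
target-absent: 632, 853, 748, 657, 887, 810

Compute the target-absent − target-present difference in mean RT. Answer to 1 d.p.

M(target-present) = 7632/9 = 848.000
M(target-absent) = 4587/6 = 764.500
Difference = 764.500 − 848.000 = -83.500 ms

-83.5 ms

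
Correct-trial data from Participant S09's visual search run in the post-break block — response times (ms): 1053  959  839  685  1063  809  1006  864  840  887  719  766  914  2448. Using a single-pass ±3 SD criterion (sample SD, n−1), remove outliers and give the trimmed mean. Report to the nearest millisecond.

n = 14, ΣRT = 13852, M = 989.429
Σ(x−M)² = 2463239.43; s = √(2463239.43/13) = 435.293
Cutoffs: 989.429 ± 3·435.293 → [-316.5, 2295.3]
Outside: 2448 → excluded.
Retained (n=13): Σ = 11404, mean = 11404/13 = 877.231

877 ms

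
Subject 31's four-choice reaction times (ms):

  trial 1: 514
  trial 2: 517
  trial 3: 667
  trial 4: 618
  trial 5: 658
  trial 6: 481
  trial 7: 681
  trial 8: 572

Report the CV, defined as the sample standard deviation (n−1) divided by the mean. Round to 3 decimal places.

n = 8, Σ = 4708, M = 588.5000
Σ(x−M)² = 42910.000; s = √(42910.000/7) = 78.2943
CV = 78.2943 / 588.5000 = 0.13304

0.133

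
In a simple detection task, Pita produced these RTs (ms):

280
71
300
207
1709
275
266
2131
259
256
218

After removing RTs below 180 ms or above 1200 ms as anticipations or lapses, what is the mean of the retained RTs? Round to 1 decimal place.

Excluded: 71, 1709, 2131
Retained (n=8): Σ = 2061
Mean = 2061/8 = 257.6250

257.6 ms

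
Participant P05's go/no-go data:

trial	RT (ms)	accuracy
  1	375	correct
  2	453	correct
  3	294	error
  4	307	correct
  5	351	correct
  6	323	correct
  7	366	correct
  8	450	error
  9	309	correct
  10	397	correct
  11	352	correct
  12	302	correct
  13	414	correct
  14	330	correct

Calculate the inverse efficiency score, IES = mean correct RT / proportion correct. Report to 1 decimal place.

416.0 ms

Correct trials (n=12): 375, 453, 307, 351, 323, 366, 309, 397, 352, 302, 414, 330
Mean correct RT = 4279/12 = 356.5833 ms
Proportion correct = 12/14
IES = 356.5833 / (12/14) = 416.014 ms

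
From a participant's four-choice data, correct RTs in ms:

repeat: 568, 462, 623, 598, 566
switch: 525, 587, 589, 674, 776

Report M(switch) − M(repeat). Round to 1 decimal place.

66.8 ms

M(repeat) = 2817/5 = 563.400
M(switch) = 3151/5 = 630.200
Difference = 630.200 − 563.400 = 66.800 ms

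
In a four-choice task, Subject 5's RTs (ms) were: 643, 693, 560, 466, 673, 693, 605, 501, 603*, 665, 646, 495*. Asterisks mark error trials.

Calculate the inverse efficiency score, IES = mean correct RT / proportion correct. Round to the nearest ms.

Correct trials (n=10): 643, 693, 560, 466, 673, 693, 605, 501, 665, 646
Mean correct RT = 6145/10 = 614.5000 ms
Proportion correct = 10/12
IES = 614.5000 / (10/12) = 737.400 ms

737 ms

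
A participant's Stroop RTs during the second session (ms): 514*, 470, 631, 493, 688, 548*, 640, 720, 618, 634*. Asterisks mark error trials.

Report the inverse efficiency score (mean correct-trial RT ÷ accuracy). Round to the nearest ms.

Correct trials (n=7): 470, 631, 493, 688, 640, 720, 618
Mean correct RT = 4260/7 = 608.5714 ms
Proportion correct = 7/10
IES = 608.5714 / (7/10) = 869.388 ms

869 ms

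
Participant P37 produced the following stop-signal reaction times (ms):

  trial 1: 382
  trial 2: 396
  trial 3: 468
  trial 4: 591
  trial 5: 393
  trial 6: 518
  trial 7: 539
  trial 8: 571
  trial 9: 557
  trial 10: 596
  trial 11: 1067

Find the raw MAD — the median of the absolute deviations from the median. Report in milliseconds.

57 ms

Sorted: 382, 393, 396, 468, 518, 539, 557, 571, 591, 596, 1067 → median = 539
|x − 539|: 157, 143, 71, 52, 146, 21, 0, 32, 18, 57, 528
Sorted deviations: 0, 18, 21, 32, 52, 57, 71, 143, 146, 157, 528 → MAD = 57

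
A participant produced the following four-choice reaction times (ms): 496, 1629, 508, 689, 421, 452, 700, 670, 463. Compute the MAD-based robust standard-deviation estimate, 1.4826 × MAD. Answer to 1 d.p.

Sorted: 421, 452, 463, 496, 508, 670, 689, 700, 1629 → median = 508
|x − 508| sorted: 0, 12, 45, 56, 87, 162, 181, 192, 1121 → MAD = 87
Robust SD ≈ 1.4826 × 87 = 128.986

129.0 ms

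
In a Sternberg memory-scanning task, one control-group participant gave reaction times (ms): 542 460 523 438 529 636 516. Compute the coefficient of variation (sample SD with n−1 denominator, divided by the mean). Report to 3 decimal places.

0.122

n = 7, Σ = 3644, M = 520.5714
Σ(x−M)² = 24367.714; s = √(24367.714/6) = 63.7282
CV = 63.7282 / 520.5714 = 0.12242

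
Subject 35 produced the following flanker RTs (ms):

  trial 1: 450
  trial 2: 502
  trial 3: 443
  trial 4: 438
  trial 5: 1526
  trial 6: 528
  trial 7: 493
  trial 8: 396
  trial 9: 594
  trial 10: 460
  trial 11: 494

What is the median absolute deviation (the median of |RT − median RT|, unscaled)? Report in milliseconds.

43 ms

Sorted: 396, 438, 443, 450, 460, 493, 494, 502, 528, 594, 1526 → median = 493
|x − 493|: 43, 9, 50, 55, 1033, 35, 0, 97, 101, 33, 1
Sorted deviations: 0, 1, 9, 33, 35, 43, 50, 55, 97, 101, 1033 → MAD = 43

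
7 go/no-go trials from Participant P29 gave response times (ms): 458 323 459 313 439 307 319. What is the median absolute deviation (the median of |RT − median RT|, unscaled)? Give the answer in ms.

Sorted: 307, 313, 319, 323, 439, 458, 459 → median = 323
|x − 323|: 135, 0, 136, 10, 116, 16, 4
Sorted deviations: 0, 4, 10, 16, 116, 135, 136 → MAD = 16

16 ms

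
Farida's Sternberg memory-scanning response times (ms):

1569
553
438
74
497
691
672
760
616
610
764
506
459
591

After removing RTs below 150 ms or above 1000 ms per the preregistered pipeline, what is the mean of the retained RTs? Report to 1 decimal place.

596.4 ms

Excluded: 74, 1569
Retained (n=12): Σ = 7157
Mean = 7157/12 = 596.4167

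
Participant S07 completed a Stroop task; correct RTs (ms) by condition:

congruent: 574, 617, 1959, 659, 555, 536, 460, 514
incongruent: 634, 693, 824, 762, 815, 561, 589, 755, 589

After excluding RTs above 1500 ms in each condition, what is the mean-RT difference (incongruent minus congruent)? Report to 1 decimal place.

congruent: exclude 1959
M(congruent) = 3915/7 = 559.286
M(incongruent) = 6222/9 = 691.333
Difference = 691.333 − 559.286 = 132.048 ms

132.0 ms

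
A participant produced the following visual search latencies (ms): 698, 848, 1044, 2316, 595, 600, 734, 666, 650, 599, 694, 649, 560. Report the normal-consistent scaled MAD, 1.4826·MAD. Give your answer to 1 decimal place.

99.3 ms

Sorted: 560, 595, 599, 600, 649, 650, 666, 694, 698, 734, 848, 1044, 2316 → median = 666
|x − 666| sorted: 0, 16, 17, 28, 32, 66, 67, 68, 71, 106, 182, 378, 1650 → MAD = 67
Robust SD ≈ 1.4826 × 67 = 99.334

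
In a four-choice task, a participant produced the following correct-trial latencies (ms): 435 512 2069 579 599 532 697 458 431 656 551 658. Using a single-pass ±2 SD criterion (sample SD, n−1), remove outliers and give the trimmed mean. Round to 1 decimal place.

n = 12, ΣRT = 8177, M = 681.417
Σ(x−M)² = 2185486.92; s = √(2185486.92/11) = 445.736
Cutoffs: 681.417 ± 2·445.736 → [-210.1, 1572.9]
Outside: 2069 → excluded.
Retained (n=11): Σ = 6108, mean = 6108/11 = 555.273

555.3 ms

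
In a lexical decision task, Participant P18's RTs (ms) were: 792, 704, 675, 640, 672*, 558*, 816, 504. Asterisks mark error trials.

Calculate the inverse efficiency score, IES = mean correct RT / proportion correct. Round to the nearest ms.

Correct trials (n=6): 792, 704, 675, 640, 816, 504
Mean correct RT = 4131/6 = 688.5000 ms
Proportion correct = 6/8
IES = 688.5000 / (6/8) = 918.000 ms

918 ms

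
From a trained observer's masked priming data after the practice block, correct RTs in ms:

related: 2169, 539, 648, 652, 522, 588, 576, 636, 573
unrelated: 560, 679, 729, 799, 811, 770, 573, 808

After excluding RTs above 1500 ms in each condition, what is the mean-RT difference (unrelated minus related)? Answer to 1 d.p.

related: exclude 2169
M(related) = 4734/8 = 591.750
M(unrelated) = 5729/8 = 716.125
Difference = 716.125 − 591.750 = 124.375 ms

124.4 ms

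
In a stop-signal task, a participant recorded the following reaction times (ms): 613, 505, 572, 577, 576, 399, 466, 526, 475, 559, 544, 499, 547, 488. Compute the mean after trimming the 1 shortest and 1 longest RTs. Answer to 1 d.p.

Sorted: 399, 466, 475, 488, 499, 505, 526, 544, 547, 559, 572, 576, 577, 613
Drop lowest 1 (399) and highest 1 (613)
Remaining (n=12): Σ = 6334, mean = 6334/12 = 527.833

527.8 ms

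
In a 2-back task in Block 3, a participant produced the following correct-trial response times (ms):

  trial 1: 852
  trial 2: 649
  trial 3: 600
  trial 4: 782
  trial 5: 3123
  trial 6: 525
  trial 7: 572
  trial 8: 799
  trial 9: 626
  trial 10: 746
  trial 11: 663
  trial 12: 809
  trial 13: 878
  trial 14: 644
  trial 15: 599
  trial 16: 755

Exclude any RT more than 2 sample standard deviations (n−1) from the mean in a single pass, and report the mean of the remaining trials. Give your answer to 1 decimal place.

n = 16, ΣRT = 13622, M = 851.375
Σ(x−M)² = 5672425.75; s = √(5672425.75/15) = 614.949
Cutoffs: 851.375 ± 2·614.949 → [-378.5, 2081.3]
Outside: 3123 → excluded.
Retained (n=15): Σ = 10499, mean = 10499/15 = 699.933

699.9 ms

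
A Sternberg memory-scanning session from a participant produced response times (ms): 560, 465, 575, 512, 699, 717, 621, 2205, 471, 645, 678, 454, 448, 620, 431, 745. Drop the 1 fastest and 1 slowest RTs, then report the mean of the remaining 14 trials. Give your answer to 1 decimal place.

586.4 ms

Sorted: 431, 448, 454, 465, 471, 512, 560, 575, 620, 621, 645, 678, 699, 717, 745, 2205
Drop lowest 1 (431) and highest 1 (2205)
Remaining (n=14): Σ = 8210, mean = 8210/14 = 586.429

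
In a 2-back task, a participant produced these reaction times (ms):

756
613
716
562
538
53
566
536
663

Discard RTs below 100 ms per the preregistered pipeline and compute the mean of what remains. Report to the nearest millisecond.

Excluded: 53
Retained (n=8): Σ = 4950
Mean = 4950/8 = 618.7500

619 ms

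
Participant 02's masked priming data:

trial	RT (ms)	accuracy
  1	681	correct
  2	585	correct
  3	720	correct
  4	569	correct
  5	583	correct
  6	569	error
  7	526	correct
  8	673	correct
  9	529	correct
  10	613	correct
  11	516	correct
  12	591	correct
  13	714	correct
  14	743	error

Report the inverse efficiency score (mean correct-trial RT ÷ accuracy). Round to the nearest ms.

Correct trials (n=12): 681, 585, 720, 569, 583, 526, 673, 529, 613, 516, 591, 714
Mean correct RT = 7300/12 = 608.3333 ms
Proportion correct = 12/14
IES = 608.3333 / (12/14) = 709.722 ms

710 ms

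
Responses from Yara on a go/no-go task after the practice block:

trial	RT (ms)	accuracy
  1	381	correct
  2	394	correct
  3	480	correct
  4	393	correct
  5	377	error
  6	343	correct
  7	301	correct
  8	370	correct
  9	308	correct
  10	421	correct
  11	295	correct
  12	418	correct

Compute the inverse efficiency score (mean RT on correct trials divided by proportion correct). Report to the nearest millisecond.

Correct trials (n=11): 381, 394, 480, 393, 343, 301, 370, 308, 421, 295, 418
Mean correct RT = 4104/11 = 373.0909 ms
Proportion correct = 11/12
IES = 373.0909 / (11/12) = 407.008 ms

407 ms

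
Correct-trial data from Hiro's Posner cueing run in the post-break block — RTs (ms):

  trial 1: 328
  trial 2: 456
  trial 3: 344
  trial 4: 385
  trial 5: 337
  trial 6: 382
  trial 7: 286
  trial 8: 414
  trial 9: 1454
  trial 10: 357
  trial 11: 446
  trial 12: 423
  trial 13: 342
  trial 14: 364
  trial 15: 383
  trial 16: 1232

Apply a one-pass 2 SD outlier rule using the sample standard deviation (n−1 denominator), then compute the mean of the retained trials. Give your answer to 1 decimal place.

n = 16, ΣRT = 7933, M = 495.812
Σ(x−M)² = 1694868.44; s = √(1694868.44/15) = 336.142
Cutoffs: 495.812 ± 2·336.142 → [-176.5, 1168.1]
Outside: 1232, 1454 → excluded.
Retained (n=14): Σ = 5247, mean = 5247/14 = 374.786

374.8 ms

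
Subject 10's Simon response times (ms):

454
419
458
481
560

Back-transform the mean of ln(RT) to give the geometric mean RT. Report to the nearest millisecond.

ln(RT): 6.1181, 6.0379, 6.1269, 6.1759, 6.3279
Mean ln(RT) = 30.7866/5 = 6.15733
Geometric mean = exp(6.15733) = 472.16 ms

472 ms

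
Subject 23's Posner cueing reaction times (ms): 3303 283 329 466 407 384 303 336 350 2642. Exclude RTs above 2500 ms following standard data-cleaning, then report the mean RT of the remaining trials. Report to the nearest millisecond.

357 ms

Excluded: 2642, 3303
Retained (n=8): Σ = 2858
Mean = 2858/8 = 357.2500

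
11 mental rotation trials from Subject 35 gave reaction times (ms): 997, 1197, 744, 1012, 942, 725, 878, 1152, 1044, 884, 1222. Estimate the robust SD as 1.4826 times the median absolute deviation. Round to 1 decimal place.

176.4 ms

Sorted: 725, 744, 878, 884, 942, 997, 1012, 1044, 1152, 1197, 1222 → median = 997
|x − 997| sorted: 0, 15, 47, 55, 113, 119, 155, 200, 225, 253, 272 → MAD = 119
Robust SD ≈ 1.4826 × 119 = 176.429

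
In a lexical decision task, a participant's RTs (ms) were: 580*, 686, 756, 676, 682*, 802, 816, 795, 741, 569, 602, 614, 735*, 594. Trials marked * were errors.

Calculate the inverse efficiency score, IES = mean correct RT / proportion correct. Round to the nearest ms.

Correct trials (n=11): 686, 756, 676, 802, 816, 795, 741, 569, 602, 614, 594
Mean correct RT = 7651/11 = 695.5455 ms
Proportion correct = 11/14
IES = 695.5455 / (11/14) = 885.240 ms

885 ms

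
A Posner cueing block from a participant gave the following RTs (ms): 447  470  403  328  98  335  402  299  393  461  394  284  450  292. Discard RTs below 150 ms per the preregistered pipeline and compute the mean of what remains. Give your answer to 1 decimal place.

Excluded: 98
Retained (n=13): Σ = 4958
Mean = 4958/13 = 381.3846

381.4 ms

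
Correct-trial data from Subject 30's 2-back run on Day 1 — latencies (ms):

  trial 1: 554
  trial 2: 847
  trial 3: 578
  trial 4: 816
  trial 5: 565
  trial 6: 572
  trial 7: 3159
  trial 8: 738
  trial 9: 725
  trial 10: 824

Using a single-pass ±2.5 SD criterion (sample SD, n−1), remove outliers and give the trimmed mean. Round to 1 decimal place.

n = 10, ΣRT = 9378, M = 937.800
Σ(x−M)² = 5604511.60; s = √(5604511.60/9) = 789.128
Cutoffs: 937.800 ± 2.5·789.128 → [-1035.0, 2910.6]
Outside: 3159 → excluded.
Retained (n=9): Σ = 6219, mean = 6219/9 = 691.000

691.0 ms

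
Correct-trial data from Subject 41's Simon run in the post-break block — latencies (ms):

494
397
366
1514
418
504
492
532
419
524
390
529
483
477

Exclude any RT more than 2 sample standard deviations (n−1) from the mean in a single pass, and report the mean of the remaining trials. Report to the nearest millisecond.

n = 14, ΣRT = 7539, M = 538.500
Σ(x−M)² = 1064769.50; s = √(1064769.50/13) = 286.191
Cutoffs: 538.500 ± 2·286.191 → [-33.9, 1110.9]
Outside: 1514 → excluded.
Retained (n=13): Σ = 6025, mean = 6025/13 = 463.462

463 ms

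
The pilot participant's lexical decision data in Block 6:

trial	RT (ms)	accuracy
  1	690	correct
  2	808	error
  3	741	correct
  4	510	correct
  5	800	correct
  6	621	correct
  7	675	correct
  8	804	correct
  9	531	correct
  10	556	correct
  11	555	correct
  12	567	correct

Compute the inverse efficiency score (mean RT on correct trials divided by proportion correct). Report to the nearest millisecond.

699 ms

Correct trials (n=11): 690, 741, 510, 800, 621, 675, 804, 531, 556, 555, 567
Mean correct RT = 7050/11 = 640.9091 ms
Proportion correct = 11/12
IES = 640.9091 / (11/12) = 699.174 ms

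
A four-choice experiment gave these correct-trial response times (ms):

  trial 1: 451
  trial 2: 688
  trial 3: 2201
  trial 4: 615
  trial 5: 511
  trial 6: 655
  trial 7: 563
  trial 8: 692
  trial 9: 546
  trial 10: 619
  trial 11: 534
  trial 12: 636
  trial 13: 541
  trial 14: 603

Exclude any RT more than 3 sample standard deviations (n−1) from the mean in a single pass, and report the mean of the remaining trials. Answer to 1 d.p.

n = 14, ΣRT = 9855, M = 703.929
Σ(x−M)² = 2475352.93; s = √(2475352.93/13) = 436.362
Cutoffs: 703.929 ± 3·436.362 → [-605.2, 2013.0]
Outside: 2201 → excluded.
Retained (n=13): Σ = 7654, mean = 7654/13 = 588.769

588.8 ms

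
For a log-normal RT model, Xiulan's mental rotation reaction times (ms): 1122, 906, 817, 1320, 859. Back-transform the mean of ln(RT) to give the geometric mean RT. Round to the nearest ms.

988 ms

ln(RT): 7.0229, 6.8090, 6.7056, 7.1854, 6.7558
Mean ln(RT) = 34.4787/5 = 6.89574
Geometric mean = exp(6.89574) = 988.06 ms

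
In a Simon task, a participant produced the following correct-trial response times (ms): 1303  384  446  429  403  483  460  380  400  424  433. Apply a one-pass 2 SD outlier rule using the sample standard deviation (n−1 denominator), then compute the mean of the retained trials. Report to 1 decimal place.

424.2 ms

n = 11, ΣRT = 5545, M = 504.091
Σ(x−M)² = 712000.91; s = √(712000.91/10) = 266.833
Cutoffs: 504.091 ± 2·266.833 → [-29.6, 1037.8]
Outside: 1303 → excluded.
Retained (n=10): Σ = 4242, mean = 4242/10 = 424.200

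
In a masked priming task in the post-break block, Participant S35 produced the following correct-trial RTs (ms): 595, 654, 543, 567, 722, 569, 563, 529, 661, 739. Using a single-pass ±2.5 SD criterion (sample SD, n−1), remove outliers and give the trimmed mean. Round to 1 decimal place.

n = 10, ΣRT = 6142, M = 614.200
Σ(x−M)² = 50559.60; s = √(50559.60/9) = 74.952
Cutoffs: 614.200 ± 2.5·74.952 → [426.8, 801.6]
No RTs fall outside the cutoffs; all 10 retained. Mean = 6142/10 = 614.200

614.2 ms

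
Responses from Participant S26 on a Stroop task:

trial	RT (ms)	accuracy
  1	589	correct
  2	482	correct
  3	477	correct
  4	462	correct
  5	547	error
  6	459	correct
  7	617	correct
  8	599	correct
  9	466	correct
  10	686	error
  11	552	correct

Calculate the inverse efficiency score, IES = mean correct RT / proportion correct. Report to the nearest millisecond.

Correct trials (n=9): 589, 482, 477, 462, 459, 617, 599, 466, 552
Mean correct RT = 4703/9 = 522.5556 ms
Proportion correct = 9/11
IES = 522.5556 / (9/11) = 638.679 ms

639 ms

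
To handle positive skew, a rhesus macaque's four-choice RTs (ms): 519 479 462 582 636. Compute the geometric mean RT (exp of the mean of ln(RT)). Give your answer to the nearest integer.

532 ms

ln(RT): 6.2519, 6.1717, 6.1356, 6.3665, 6.4552
Mean ln(RT) = 31.3808/5 = 6.27617
Geometric mean = exp(6.27617) = 531.75 ms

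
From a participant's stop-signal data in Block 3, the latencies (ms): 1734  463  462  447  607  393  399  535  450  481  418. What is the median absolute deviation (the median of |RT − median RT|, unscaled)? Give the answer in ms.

44 ms

Sorted: 393, 399, 418, 447, 450, 462, 463, 481, 535, 607, 1734 → median = 462
|x − 462|: 1272, 1, 0, 15, 145, 69, 63, 73, 12, 19, 44
Sorted deviations: 0, 1, 12, 15, 19, 44, 63, 69, 73, 145, 1272 → MAD = 44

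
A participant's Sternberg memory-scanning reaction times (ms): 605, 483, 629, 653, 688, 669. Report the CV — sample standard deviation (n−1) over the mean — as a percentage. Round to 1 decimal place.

11.9%

n = 6, Σ = 3727, M = 621.1667
Σ(x−M)² = 27180.833; s = √(27180.833/5) = 73.7304
CV = 73.7304 / 621.1667 = 0.11870 = 11.870%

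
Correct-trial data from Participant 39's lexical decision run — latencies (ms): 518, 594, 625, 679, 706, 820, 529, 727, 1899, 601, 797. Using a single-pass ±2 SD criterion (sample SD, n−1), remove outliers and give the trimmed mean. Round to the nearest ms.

n = 11, ΣRT = 8495, M = 772.273
Σ(x−M)² = 1494186.18; s = √(1494186.18/10) = 386.547
Cutoffs: 772.273 ± 2·386.547 → [-0.8, 1545.4]
Outside: 1899 → excluded.
Retained (n=10): Σ = 6596, mean = 6596/10 = 659.600

660 ms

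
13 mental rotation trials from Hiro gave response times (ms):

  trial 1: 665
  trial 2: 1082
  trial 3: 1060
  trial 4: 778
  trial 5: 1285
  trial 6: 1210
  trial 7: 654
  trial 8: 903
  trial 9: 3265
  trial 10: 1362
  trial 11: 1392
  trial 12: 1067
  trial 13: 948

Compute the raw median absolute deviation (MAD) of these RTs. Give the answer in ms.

218 ms

Sorted: 654, 665, 778, 903, 948, 1060, 1067, 1082, 1210, 1285, 1362, 1392, 3265 → median = 1067
|x − 1067|: 402, 15, 7, 289, 218, 143, 413, 164, 2198, 295, 325, 0, 119
Sorted deviations: 0, 7, 15, 119, 143, 164, 218, 289, 295, 325, 402, 413, 2198 → MAD = 218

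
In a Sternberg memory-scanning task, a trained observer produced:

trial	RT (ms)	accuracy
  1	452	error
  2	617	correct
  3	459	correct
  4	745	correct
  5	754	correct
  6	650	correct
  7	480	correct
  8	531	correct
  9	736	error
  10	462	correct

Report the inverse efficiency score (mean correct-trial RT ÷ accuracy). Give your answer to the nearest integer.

734 ms

Correct trials (n=8): 617, 459, 745, 754, 650, 480, 531, 462
Mean correct RT = 4698/8 = 587.2500 ms
Proportion correct = 8/10
IES = 587.2500 / (8/10) = 734.062 ms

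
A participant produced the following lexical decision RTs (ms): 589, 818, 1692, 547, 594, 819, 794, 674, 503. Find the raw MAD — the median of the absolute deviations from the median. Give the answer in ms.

Sorted: 503, 547, 589, 594, 674, 794, 818, 819, 1692 → median = 674
|x − 674|: 85, 144, 1018, 127, 80, 145, 120, 0, 171
Sorted deviations: 0, 80, 85, 120, 127, 144, 145, 171, 1018 → MAD = 127

127 ms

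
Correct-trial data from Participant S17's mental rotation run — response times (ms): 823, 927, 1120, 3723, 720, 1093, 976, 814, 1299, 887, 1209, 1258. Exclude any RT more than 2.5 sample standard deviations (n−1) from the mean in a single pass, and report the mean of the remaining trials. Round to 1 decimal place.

n = 12, ΣRT = 14849, M = 1237.417
Σ(x−M)² = 7124022.92; s = √(7124022.92/11) = 804.760
Cutoffs: 1237.417 ± 2.5·804.760 → [-774.5, 3249.3]
Outside: 3723 → excluded.
Retained (n=11): Σ = 11126, mean = 11126/11 = 1011.455

1011.5 ms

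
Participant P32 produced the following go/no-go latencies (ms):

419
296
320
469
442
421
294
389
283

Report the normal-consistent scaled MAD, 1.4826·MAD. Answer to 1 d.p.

102.3 ms

Sorted: 283, 294, 296, 320, 389, 419, 421, 442, 469 → median = 389
|x − 389| sorted: 0, 30, 32, 53, 69, 80, 93, 95, 106 → MAD = 69
Robust SD ≈ 1.4826 × 69 = 102.299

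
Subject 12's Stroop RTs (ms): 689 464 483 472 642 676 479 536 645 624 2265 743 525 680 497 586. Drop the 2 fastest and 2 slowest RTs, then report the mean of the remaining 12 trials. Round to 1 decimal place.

Sorted: 464, 472, 479, 483, 497, 525, 536, 586, 624, 642, 645, 676, 680, 689, 743, 2265
Drop lowest 2 (464, 472) and highest 2 (743, 2265)
Remaining (n=12): Σ = 7062, mean = 7062/12 = 588.500

588.5 ms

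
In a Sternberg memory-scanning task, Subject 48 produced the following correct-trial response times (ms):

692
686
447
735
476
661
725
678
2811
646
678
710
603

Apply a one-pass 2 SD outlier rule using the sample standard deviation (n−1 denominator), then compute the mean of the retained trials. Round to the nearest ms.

n = 13, ΣRT = 10548, M = 811.385
Σ(x−M)² = 4426245.08; s = √(4426245.08/12) = 607.333
Cutoffs: 811.385 ± 2·607.333 → [-403.3, 2026.1]
Outside: 2811 → excluded.
Retained (n=12): Σ = 7737, mean = 7737/12 = 644.750

645 ms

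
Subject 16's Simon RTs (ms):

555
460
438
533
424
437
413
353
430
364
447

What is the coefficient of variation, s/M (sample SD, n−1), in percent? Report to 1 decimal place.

n = 11, Σ = 4854, M = 441.2727
Σ(x−M)² = 36748.182; s = √(36748.182/10) = 60.6203
CV = 60.6203 / 441.2727 = 0.13738 = 13.738%

13.7%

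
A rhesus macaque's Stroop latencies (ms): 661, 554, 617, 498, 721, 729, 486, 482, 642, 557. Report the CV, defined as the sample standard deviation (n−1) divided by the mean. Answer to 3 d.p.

n = 10, Σ = 5947, M = 594.7000
Σ(x−M)² = 78064.100; s = √(78064.100/9) = 93.1332
CV = 93.1332 / 594.7000 = 0.15661

0.157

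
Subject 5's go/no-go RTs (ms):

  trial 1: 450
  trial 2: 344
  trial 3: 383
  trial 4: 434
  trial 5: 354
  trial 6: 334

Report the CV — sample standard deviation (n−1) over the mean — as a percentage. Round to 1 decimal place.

12.7%

n = 6, Σ = 2299, M = 383.1667
Σ(x−M)² = 11852.833; s = √(11852.833/5) = 48.6885
CV = 48.6885 / 383.1667 = 0.12707 = 12.707%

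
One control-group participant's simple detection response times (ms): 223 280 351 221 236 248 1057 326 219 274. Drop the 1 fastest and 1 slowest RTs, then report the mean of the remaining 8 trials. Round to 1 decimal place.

269.9 ms

Sorted: 219, 221, 223, 236, 248, 274, 280, 326, 351, 1057
Drop lowest 1 (219) and highest 1 (1057)
Remaining (n=8): Σ = 2159, mean = 2159/8 = 269.875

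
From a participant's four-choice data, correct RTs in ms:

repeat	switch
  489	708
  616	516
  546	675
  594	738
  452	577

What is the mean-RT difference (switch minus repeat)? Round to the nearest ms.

103 ms

M(repeat) = 2697/5 = 539.400
M(switch) = 3214/5 = 642.800
Difference = 642.800 − 539.400 = 103.400 ms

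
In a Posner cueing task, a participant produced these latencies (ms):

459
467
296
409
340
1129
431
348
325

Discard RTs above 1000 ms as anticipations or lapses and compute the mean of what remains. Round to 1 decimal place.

384.4 ms

Excluded: 1129
Retained (n=8): Σ = 3075
Mean = 3075/8 = 384.3750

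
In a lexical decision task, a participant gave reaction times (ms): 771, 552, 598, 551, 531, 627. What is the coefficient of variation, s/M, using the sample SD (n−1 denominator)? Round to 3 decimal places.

n = 6, Σ = 3630, M = 605.0000
Σ(x−M)² = 39290.000; s = √(39290.000/5) = 88.6454
CV = 88.6454 / 605.0000 = 0.14652

0.147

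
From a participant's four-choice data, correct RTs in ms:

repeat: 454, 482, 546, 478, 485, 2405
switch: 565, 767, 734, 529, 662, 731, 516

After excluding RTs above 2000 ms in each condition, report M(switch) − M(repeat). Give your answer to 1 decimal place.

154.4 ms

repeat: exclude 2405
M(repeat) = 2445/5 = 489.000
M(switch) = 4504/7 = 643.429
Difference = 643.429 − 489.000 = 154.429 ms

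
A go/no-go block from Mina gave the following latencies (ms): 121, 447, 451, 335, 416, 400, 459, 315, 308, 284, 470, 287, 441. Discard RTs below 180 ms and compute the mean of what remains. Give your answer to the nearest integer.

384 ms

Excluded: 121
Retained (n=12): Σ = 4613
Mean = 4613/12 = 384.4167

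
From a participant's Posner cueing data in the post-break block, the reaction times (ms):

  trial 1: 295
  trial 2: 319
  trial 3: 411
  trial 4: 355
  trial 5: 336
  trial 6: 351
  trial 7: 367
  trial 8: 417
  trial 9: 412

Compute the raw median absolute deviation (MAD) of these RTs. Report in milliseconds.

Sorted: 295, 319, 336, 351, 355, 367, 411, 412, 417 → median = 355
|x − 355|: 60, 36, 56, 0, 19, 4, 12, 62, 57
Sorted deviations: 0, 4, 12, 19, 36, 56, 57, 60, 62 → MAD = 36

36 ms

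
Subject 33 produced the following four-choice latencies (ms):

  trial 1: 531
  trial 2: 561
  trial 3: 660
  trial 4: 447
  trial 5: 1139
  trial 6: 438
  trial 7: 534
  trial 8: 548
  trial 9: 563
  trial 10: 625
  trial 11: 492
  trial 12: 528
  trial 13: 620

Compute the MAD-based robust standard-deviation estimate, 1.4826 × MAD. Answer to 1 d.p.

Sorted: 438, 447, 492, 528, 531, 534, 548, 561, 563, 620, 625, 660, 1139 → median = 548
|x − 548| sorted: 0, 13, 14, 15, 17, 20, 56, 72, 77, 101, 110, 112, 591 → MAD = 56
Robust SD ≈ 1.4826 × 56 = 83.026

83.0 ms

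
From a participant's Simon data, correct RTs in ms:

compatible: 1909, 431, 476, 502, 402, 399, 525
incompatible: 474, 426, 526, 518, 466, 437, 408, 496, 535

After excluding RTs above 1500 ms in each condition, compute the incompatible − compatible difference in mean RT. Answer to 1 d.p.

20.4 ms

compatible: exclude 1909
M(compatible) = 2735/6 = 455.833
M(incompatible) = 4286/9 = 476.222
Difference = 476.222 − 455.833 = 20.389 ms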